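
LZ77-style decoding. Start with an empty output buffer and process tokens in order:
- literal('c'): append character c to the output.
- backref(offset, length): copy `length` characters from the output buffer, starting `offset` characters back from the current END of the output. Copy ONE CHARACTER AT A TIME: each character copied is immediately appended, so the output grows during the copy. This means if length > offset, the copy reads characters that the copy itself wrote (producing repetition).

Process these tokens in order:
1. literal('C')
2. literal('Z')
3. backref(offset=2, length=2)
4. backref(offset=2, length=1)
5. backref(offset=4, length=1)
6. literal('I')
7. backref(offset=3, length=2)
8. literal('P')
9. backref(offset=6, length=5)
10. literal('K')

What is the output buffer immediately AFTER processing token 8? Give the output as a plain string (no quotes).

Answer: CZCZCZICZP

Derivation:
Token 1: literal('C'). Output: "C"
Token 2: literal('Z'). Output: "CZ"
Token 3: backref(off=2, len=2). Copied 'CZ' from pos 0. Output: "CZCZ"
Token 4: backref(off=2, len=1). Copied 'C' from pos 2. Output: "CZCZC"
Token 5: backref(off=4, len=1). Copied 'Z' from pos 1. Output: "CZCZCZ"
Token 6: literal('I'). Output: "CZCZCZI"
Token 7: backref(off=3, len=2). Copied 'CZ' from pos 4. Output: "CZCZCZICZ"
Token 8: literal('P'). Output: "CZCZCZICZP"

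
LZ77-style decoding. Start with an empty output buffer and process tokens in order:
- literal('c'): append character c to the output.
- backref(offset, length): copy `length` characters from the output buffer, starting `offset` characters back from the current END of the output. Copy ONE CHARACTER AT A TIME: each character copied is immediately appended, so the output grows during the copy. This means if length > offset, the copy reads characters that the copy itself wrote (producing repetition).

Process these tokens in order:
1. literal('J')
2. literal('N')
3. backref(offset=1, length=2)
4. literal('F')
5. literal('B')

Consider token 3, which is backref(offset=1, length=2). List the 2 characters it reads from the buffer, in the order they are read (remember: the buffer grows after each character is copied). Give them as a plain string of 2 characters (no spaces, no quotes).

Answer: NN

Derivation:
Token 1: literal('J'). Output: "J"
Token 2: literal('N'). Output: "JN"
Token 3: backref(off=1, len=2). Buffer before: "JN" (len 2)
  byte 1: read out[1]='N', append. Buffer now: "JNN"
  byte 2: read out[2]='N', append. Buffer now: "JNNN"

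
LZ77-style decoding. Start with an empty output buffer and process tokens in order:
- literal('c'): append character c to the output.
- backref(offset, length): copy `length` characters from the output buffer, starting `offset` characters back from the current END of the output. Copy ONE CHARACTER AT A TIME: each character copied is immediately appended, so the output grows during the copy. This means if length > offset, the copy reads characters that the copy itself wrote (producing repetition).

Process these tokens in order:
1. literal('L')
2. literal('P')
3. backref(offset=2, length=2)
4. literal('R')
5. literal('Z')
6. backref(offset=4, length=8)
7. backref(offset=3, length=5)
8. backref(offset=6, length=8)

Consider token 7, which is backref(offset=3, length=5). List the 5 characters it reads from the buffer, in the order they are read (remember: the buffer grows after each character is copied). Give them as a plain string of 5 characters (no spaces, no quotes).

Token 1: literal('L'). Output: "L"
Token 2: literal('P'). Output: "LP"
Token 3: backref(off=2, len=2). Copied 'LP' from pos 0. Output: "LPLP"
Token 4: literal('R'). Output: "LPLPR"
Token 5: literal('Z'). Output: "LPLPRZ"
Token 6: backref(off=4, len=8) (overlapping!). Copied 'LPRZLPRZ' from pos 2. Output: "LPLPRZLPRZLPRZ"
Token 7: backref(off=3, len=5). Buffer before: "LPLPRZLPRZLPRZ" (len 14)
  byte 1: read out[11]='P', append. Buffer now: "LPLPRZLPRZLPRZP"
  byte 2: read out[12]='R', append. Buffer now: "LPLPRZLPRZLPRZPR"
  byte 3: read out[13]='Z', append. Buffer now: "LPLPRZLPRZLPRZPRZ"
  byte 4: read out[14]='P', append. Buffer now: "LPLPRZLPRZLPRZPRZP"
  byte 5: read out[15]='R', append. Buffer now: "LPLPRZLPRZLPRZPRZPR"

Answer: PRZPR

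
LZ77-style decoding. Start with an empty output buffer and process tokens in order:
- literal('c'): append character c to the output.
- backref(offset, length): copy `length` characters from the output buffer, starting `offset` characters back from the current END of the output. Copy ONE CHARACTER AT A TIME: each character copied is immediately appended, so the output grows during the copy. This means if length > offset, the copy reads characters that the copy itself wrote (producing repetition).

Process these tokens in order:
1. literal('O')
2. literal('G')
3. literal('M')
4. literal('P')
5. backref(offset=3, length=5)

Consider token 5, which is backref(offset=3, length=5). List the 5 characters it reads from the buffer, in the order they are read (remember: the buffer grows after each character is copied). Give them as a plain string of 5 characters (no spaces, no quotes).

Answer: GMPGM

Derivation:
Token 1: literal('O'). Output: "O"
Token 2: literal('G'). Output: "OG"
Token 3: literal('M'). Output: "OGM"
Token 4: literal('P'). Output: "OGMP"
Token 5: backref(off=3, len=5). Buffer before: "OGMP" (len 4)
  byte 1: read out[1]='G', append. Buffer now: "OGMPG"
  byte 2: read out[2]='M', append. Buffer now: "OGMPGM"
  byte 3: read out[3]='P', append. Buffer now: "OGMPGMP"
  byte 4: read out[4]='G', append. Buffer now: "OGMPGMPG"
  byte 5: read out[5]='M', append. Buffer now: "OGMPGMPGM"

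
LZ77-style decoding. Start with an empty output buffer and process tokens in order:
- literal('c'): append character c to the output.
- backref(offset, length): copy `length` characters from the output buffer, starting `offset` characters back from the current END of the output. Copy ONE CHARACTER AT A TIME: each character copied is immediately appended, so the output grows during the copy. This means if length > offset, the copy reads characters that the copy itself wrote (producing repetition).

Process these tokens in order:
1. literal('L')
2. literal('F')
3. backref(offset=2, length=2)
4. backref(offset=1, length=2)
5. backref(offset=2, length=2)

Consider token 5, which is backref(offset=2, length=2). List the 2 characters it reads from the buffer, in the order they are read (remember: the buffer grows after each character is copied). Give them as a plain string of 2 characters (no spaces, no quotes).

Token 1: literal('L'). Output: "L"
Token 2: literal('F'). Output: "LF"
Token 3: backref(off=2, len=2). Copied 'LF' from pos 0. Output: "LFLF"
Token 4: backref(off=1, len=2) (overlapping!). Copied 'FF' from pos 3. Output: "LFLFFF"
Token 5: backref(off=2, len=2). Buffer before: "LFLFFF" (len 6)
  byte 1: read out[4]='F', append. Buffer now: "LFLFFFF"
  byte 2: read out[5]='F', append. Buffer now: "LFLFFFFF"

Answer: FF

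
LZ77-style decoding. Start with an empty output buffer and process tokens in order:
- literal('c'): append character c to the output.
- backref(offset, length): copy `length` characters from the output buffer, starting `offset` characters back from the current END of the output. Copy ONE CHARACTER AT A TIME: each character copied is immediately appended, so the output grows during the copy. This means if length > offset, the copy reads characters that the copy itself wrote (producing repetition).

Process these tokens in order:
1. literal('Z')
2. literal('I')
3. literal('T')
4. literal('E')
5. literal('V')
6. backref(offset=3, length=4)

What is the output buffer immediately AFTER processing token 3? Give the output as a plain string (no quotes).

Answer: ZIT

Derivation:
Token 1: literal('Z'). Output: "Z"
Token 2: literal('I'). Output: "ZI"
Token 3: literal('T'). Output: "ZIT"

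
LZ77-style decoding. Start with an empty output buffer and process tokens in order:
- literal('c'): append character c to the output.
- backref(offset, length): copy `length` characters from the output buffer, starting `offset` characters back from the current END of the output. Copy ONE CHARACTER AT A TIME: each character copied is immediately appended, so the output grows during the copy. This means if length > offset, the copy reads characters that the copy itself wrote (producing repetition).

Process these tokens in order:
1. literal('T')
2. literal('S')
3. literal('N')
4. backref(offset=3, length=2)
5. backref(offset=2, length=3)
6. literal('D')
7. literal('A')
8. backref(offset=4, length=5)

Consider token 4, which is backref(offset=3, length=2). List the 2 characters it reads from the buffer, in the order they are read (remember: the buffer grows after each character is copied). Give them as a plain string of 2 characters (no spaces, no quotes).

Token 1: literal('T'). Output: "T"
Token 2: literal('S'). Output: "TS"
Token 3: literal('N'). Output: "TSN"
Token 4: backref(off=3, len=2). Buffer before: "TSN" (len 3)
  byte 1: read out[0]='T', append. Buffer now: "TSNT"
  byte 2: read out[1]='S', append. Buffer now: "TSNTS"

Answer: TS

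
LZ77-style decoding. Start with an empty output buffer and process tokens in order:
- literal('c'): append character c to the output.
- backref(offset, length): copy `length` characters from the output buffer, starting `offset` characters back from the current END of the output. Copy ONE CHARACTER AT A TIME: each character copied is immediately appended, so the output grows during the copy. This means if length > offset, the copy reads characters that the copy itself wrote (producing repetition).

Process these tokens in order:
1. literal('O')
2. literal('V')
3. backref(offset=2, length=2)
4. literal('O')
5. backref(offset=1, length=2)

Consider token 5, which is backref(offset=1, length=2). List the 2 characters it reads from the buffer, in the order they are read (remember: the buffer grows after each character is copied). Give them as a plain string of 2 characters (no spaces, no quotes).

Token 1: literal('O'). Output: "O"
Token 2: literal('V'). Output: "OV"
Token 3: backref(off=2, len=2). Copied 'OV' from pos 0. Output: "OVOV"
Token 4: literal('O'). Output: "OVOVO"
Token 5: backref(off=1, len=2). Buffer before: "OVOVO" (len 5)
  byte 1: read out[4]='O', append. Buffer now: "OVOVOO"
  byte 2: read out[5]='O', append. Buffer now: "OVOVOOO"

Answer: OO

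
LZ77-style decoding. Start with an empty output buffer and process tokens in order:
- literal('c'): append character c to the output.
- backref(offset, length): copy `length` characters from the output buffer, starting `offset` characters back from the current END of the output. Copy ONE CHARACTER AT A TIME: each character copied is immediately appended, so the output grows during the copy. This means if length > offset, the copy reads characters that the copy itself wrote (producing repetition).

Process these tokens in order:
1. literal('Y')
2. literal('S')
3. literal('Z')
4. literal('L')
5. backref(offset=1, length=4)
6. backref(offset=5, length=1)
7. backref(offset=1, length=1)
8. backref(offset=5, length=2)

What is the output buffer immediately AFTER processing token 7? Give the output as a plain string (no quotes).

Token 1: literal('Y'). Output: "Y"
Token 2: literal('S'). Output: "YS"
Token 3: literal('Z'). Output: "YSZ"
Token 4: literal('L'). Output: "YSZL"
Token 5: backref(off=1, len=4) (overlapping!). Copied 'LLLL' from pos 3. Output: "YSZLLLLL"
Token 6: backref(off=5, len=1). Copied 'L' from pos 3. Output: "YSZLLLLLL"
Token 7: backref(off=1, len=1). Copied 'L' from pos 8. Output: "YSZLLLLLLL"

Answer: YSZLLLLLLL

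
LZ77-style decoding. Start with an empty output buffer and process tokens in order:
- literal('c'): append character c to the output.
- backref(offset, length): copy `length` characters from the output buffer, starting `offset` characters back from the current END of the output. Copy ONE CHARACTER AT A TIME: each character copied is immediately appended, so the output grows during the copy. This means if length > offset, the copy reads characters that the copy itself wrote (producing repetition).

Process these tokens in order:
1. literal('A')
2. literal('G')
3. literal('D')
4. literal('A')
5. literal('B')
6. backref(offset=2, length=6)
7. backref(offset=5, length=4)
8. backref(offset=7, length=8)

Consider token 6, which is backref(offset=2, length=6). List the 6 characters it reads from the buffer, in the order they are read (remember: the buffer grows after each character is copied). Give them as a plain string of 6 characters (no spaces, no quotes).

Answer: ABABAB

Derivation:
Token 1: literal('A'). Output: "A"
Token 2: literal('G'). Output: "AG"
Token 3: literal('D'). Output: "AGD"
Token 4: literal('A'). Output: "AGDA"
Token 5: literal('B'). Output: "AGDAB"
Token 6: backref(off=2, len=6). Buffer before: "AGDAB" (len 5)
  byte 1: read out[3]='A', append. Buffer now: "AGDABA"
  byte 2: read out[4]='B', append. Buffer now: "AGDABAB"
  byte 3: read out[5]='A', append. Buffer now: "AGDABABA"
  byte 4: read out[6]='B', append. Buffer now: "AGDABABAB"
  byte 5: read out[7]='A', append. Buffer now: "AGDABABABA"
  byte 6: read out[8]='B', append. Buffer now: "AGDABABABAB"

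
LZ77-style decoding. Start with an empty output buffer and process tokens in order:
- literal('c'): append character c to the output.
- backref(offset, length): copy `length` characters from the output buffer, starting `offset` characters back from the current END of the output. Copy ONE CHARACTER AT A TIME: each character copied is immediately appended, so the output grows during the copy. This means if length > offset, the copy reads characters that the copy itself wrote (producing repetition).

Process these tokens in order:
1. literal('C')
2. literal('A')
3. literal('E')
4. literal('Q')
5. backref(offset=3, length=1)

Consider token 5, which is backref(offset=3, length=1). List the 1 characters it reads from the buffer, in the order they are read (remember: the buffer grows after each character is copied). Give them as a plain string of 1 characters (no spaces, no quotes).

Token 1: literal('C'). Output: "C"
Token 2: literal('A'). Output: "CA"
Token 3: literal('E'). Output: "CAE"
Token 4: literal('Q'). Output: "CAEQ"
Token 5: backref(off=3, len=1). Buffer before: "CAEQ" (len 4)
  byte 1: read out[1]='A', append. Buffer now: "CAEQA"

Answer: A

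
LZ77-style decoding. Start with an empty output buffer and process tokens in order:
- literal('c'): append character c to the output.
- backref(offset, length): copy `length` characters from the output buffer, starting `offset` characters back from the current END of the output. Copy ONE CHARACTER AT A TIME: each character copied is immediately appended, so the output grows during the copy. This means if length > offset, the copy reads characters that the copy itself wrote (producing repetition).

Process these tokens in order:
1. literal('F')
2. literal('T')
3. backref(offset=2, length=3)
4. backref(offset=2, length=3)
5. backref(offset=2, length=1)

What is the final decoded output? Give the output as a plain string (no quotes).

Token 1: literal('F'). Output: "F"
Token 2: literal('T'). Output: "FT"
Token 3: backref(off=2, len=3) (overlapping!). Copied 'FTF' from pos 0. Output: "FTFTF"
Token 4: backref(off=2, len=3) (overlapping!). Copied 'TFT' from pos 3. Output: "FTFTFTFT"
Token 5: backref(off=2, len=1). Copied 'F' from pos 6. Output: "FTFTFTFTF"

Answer: FTFTFTFTF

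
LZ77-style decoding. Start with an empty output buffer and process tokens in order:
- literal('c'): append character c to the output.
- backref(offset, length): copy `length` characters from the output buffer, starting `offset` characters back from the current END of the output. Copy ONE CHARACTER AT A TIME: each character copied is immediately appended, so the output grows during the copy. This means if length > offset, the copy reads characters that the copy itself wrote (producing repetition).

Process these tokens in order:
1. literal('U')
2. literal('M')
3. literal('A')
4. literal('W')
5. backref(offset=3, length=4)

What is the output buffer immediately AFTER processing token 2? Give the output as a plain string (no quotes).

Answer: UM

Derivation:
Token 1: literal('U'). Output: "U"
Token 2: literal('M'). Output: "UM"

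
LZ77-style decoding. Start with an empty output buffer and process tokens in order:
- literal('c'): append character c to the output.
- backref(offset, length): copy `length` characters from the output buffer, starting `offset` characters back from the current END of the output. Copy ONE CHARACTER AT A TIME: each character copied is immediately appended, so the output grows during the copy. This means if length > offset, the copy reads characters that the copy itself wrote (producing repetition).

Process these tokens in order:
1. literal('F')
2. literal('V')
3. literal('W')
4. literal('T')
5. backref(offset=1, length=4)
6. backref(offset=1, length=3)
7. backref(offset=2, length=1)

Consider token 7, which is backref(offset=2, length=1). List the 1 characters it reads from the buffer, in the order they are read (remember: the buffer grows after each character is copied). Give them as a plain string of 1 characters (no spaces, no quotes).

Token 1: literal('F'). Output: "F"
Token 2: literal('V'). Output: "FV"
Token 3: literal('W'). Output: "FVW"
Token 4: literal('T'). Output: "FVWT"
Token 5: backref(off=1, len=4) (overlapping!). Copied 'TTTT' from pos 3. Output: "FVWTTTTT"
Token 6: backref(off=1, len=3) (overlapping!). Copied 'TTT' from pos 7. Output: "FVWTTTTTTTT"
Token 7: backref(off=2, len=1). Buffer before: "FVWTTTTTTTT" (len 11)
  byte 1: read out[9]='T', append. Buffer now: "FVWTTTTTTTTT"

Answer: T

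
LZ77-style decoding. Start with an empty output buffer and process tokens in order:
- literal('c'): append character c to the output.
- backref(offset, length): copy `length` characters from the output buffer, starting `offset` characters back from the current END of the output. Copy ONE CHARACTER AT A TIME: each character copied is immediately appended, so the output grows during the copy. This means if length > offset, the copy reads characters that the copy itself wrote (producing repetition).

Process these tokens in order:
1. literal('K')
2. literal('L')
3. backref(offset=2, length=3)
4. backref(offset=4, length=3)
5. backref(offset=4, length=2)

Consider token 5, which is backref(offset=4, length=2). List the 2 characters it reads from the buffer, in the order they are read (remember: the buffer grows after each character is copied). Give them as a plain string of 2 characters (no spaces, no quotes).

Token 1: literal('K'). Output: "K"
Token 2: literal('L'). Output: "KL"
Token 3: backref(off=2, len=3) (overlapping!). Copied 'KLK' from pos 0. Output: "KLKLK"
Token 4: backref(off=4, len=3). Copied 'LKL' from pos 1. Output: "KLKLKLKL"
Token 5: backref(off=4, len=2). Buffer before: "KLKLKLKL" (len 8)
  byte 1: read out[4]='K', append. Buffer now: "KLKLKLKLK"
  byte 2: read out[5]='L', append. Buffer now: "KLKLKLKLKL"

Answer: KL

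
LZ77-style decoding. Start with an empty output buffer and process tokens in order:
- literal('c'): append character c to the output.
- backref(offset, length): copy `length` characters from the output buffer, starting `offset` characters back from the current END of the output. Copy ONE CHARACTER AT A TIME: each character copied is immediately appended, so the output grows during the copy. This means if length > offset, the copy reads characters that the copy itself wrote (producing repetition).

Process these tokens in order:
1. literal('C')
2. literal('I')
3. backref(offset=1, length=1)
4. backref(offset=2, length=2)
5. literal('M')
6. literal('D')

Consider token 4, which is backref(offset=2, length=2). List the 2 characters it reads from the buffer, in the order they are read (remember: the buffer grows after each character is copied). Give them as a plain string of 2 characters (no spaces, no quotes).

Token 1: literal('C'). Output: "C"
Token 2: literal('I'). Output: "CI"
Token 3: backref(off=1, len=1). Copied 'I' from pos 1. Output: "CII"
Token 4: backref(off=2, len=2). Buffer before: "CII" (len 3)
  byte 1: read out[1]='I', append. Buffer now: "CIII"
  byte 2: read out[2]='I', append. Buffer now: "CIIII"

Answer: II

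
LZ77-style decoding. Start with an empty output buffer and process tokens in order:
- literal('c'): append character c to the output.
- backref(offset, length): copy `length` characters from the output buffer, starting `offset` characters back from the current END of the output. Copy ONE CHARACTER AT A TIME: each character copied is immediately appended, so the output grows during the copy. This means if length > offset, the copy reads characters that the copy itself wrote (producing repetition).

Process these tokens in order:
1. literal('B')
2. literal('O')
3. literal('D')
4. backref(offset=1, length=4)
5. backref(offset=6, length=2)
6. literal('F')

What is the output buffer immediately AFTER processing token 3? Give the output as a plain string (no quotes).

Answer: BOD

Derivation:
Token 1: literal('B'). Output: "B"
Token 2: literal('O'). Output: "BO"
Token 3: literal('D'). Output: "BOD"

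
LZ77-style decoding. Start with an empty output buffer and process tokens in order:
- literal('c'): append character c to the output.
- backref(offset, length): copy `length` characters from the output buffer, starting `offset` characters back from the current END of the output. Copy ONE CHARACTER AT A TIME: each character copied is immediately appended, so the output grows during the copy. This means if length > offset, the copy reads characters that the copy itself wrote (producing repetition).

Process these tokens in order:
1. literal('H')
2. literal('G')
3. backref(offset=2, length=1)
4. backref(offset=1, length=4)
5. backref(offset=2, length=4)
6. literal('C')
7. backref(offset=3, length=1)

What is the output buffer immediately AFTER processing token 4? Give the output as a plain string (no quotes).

Answer: HGHHHHH

Derivation:
Token 1: literal('H'). Output: "H"
Token 2: literal('G'). Output: "HG"
Token 3: backref(off=2, len=1). Copied 'H' from pos 0. Output: "HGH"
Token 4: backref(off=1, len=4) (overlapping!). Copied 'HHHH' from pos 2. Output: "HGHHHHH"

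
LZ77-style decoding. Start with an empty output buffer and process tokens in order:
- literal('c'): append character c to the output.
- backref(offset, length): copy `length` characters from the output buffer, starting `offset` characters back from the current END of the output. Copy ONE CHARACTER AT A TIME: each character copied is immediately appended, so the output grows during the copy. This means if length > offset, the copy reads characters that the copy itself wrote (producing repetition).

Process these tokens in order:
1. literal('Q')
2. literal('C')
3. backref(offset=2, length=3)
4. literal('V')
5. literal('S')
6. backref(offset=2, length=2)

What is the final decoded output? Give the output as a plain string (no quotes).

Answer: QCQCQVSVS

Derivation:
Token 1: literal('Q'). Output: "Q"
Token 2: literal('C'). Output: "QC"
Token 3: backref(off=2, len=3) (overlapping!). Copied 'QCQ' from pos 0. Output: "QCQCQ"
Token 4: literal('V'). Output: "QCQCQV"
Token 5: literal('S'). Output: "QCQCQVS"
Token 6: backref(off=2, len=2). Copied 'VS' from pos 5. Output: "QCQCQVSVS"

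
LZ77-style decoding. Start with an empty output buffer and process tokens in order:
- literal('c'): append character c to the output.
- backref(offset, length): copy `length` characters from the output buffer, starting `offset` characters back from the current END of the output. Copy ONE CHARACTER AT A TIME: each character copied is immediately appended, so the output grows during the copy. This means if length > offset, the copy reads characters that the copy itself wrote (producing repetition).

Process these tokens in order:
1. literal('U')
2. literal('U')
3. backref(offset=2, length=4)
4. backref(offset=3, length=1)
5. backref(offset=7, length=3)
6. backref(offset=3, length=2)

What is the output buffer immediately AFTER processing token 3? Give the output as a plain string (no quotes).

Token 1: literal('U'). Output: "U"
Token 2: literal('U'). Output: "UU"
Token 3: backref(off=2, len=4) (overlapping!). Copied 'UUUU' from pos 0. Output: "UUUUUU"

Answer: UUUUUU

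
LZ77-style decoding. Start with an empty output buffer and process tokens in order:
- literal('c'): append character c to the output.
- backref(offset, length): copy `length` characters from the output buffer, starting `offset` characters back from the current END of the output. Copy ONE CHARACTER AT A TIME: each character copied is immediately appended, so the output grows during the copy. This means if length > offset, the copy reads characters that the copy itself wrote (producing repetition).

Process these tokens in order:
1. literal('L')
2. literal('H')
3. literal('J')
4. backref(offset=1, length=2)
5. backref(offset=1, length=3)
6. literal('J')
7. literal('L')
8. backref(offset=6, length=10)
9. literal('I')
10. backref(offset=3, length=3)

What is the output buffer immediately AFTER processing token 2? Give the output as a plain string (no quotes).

Token 1: literal('L'). Output: "L"
Token 2: literal('H'). Output: "LH"

Answer: LH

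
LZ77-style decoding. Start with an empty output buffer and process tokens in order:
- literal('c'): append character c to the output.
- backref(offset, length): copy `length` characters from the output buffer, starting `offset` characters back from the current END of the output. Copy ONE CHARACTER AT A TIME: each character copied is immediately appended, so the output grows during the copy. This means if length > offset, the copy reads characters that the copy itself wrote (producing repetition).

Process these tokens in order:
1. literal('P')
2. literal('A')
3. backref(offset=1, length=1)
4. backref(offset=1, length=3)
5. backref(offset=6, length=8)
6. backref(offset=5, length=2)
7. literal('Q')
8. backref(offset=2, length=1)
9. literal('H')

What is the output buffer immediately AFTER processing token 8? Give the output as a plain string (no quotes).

Answer: PAAAAAPAAAAAPAAAQA

Derivation:
Token 1: literal('P'). Output: "P"
Token 2: literal('A'). Output: "PA"
Token 3: backref(off=1, len=1). Copied 'A' from pos 1. Output: "PAA"
Token 4: backref(off=1, len=3) (overlapping!). Copied 'AAA' from pos 2. Output: "PAAAAA"
Token 5: backref(off=6, len=8) (overlapping!). Copied 'PAAAAAPA' from pos 0. Output: "PAAAAAPAAAAAPA"
Token 6: backref(off=5, len=2). Copied 'AA' from pos 9. Output: "PAAAAAPAAAAAPAAA"
Token 7: literal('Q'). Output: "PAAAAAPAAAAAPAAAQ"
Token 8: backref(off=2, len=1). Copied 'A' from pos 15. Output: "PAAAAAPAAAAAPAAAQA"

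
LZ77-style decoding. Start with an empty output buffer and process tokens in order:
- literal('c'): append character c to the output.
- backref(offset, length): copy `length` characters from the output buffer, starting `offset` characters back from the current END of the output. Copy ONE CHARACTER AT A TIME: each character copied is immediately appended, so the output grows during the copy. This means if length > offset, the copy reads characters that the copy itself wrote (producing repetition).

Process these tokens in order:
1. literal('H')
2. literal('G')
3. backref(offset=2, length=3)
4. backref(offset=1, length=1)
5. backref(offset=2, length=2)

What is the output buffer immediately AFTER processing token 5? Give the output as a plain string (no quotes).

Token 1: literal('H'). Output: "H"
Token 2: literal('G'). Output: "HG"
Token 3: backref(off=2, len=3) (overlapping!). Copied 'HGH' from pos 0. Output: "HGHGH"
Token 4: backref(off=1, len=1). Copied 'H' from pos 4. Output: "HGHGHH"
Token 5: backref(off=2, len=2). Copied 'HH' from pos 4. Output: "HGHGHHHH"

Answer: HGHGHHHH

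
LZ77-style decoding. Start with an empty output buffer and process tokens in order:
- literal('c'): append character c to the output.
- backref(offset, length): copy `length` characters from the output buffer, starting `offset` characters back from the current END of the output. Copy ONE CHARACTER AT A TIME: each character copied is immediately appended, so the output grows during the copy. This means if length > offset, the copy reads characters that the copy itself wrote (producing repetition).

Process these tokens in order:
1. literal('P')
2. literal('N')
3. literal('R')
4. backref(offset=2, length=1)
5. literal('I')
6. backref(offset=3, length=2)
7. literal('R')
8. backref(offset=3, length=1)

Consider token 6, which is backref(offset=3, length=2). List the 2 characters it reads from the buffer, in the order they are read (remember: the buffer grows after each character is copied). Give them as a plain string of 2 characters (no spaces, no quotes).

Token 1: literal('P'). Output: "P"
Token 2: literal('N'). Output: "PN"
Token 3: literal('R'). Output: "PNR"
Token 4: backref(off=2, len=1). Copied 'N' from pos 1. Output: "PNRN"
Token 5: literal('I'). Output: "PNRNI"
Token 6: backref(off=3, len=2). Buffer before: "PNRNI" (len 5)
  byte 1: read out[2]='R', append. Buffer now: "PNRNIR"
  byte 2: read out[3]='N', append. Buffer now: "PNRNIRN"

Answer: RN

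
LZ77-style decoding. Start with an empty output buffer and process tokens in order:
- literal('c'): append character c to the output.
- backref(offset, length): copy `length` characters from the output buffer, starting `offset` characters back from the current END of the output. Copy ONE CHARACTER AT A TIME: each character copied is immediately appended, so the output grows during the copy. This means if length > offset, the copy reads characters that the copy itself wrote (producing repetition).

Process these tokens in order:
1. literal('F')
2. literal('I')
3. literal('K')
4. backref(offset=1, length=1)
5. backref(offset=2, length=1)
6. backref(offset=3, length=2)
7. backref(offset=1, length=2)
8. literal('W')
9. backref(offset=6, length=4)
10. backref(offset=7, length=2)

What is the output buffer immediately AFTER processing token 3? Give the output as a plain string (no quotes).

Answer: FIK

Derivation:
Token 1: literal('F'). Output: "F"
Token 2: literal('I'). Output: "FI"
Token 3: literal('K'). Output: "FIK"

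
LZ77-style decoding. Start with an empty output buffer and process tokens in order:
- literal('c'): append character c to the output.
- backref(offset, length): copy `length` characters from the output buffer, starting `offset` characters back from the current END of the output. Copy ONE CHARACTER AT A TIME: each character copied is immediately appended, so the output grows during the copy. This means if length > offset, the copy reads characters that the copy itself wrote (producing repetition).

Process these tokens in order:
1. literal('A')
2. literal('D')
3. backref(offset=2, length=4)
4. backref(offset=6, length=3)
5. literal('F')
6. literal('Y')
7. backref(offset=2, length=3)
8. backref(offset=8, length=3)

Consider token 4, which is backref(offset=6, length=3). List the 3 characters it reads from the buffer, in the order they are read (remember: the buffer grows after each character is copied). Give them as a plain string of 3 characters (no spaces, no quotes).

Token 1: literal('A'). Output: "A"
Token 2: literal('D'). Output: "AD"
Token 3: backref(off=2, len=4) (overlapping!). Copied 'ADAD' from pos 0. Output: "ADADAD"
Token 4: backref(off=6, len=3). Buffer before: "ADADAD" (len 6)
  byte 1: read out[0]='A', append. Buffer now: "ADADADA"
  byte 2: read out[1]='D', append. Buffer now: "ADADADAD"
  byte 3: read out[2]='A', append. Buffer now: "ADADADADA"

Answer: ADA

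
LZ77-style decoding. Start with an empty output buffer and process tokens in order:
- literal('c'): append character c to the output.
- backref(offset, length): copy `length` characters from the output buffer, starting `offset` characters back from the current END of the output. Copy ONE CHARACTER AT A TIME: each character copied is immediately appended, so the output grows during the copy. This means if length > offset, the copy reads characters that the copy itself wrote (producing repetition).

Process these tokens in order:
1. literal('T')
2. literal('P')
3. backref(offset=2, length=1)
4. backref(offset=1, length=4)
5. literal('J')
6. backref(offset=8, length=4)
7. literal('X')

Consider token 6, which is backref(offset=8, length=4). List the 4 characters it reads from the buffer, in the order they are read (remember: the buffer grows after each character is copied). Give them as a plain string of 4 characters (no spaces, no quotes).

Token 1: literal('T'). Output: "T"
Token 2: literal('P'). Output: "TP"
Token 3: backref(off=2, len=1). Copied 'T' from pos 0. Output: "TPT"
Token 4: backref(off=1, len=4) (overlapping!). Copied 'TTTT' from pos 2. Output: "TPTTTTT"
Token 5: literal('J'). Output: "TPTTTTTJ"
Token 6: backref(off=8, len=4). Buffer before: "TPTTTTTJ" (len 8)
  byte 1: read out[0]='T', append. Buffer now: "TPTTTTTJT"
  byte 2: read out[1]='P', append. Buffer now: "TPTTTTTJTP"
  byte 3: read out[2]='T', append. Buffer now: "TPTTTTTJTPT"
  byte 4: read out[3]='T', append. Buffer now: "TPTTTTTJTPTT"

Answer: TPTT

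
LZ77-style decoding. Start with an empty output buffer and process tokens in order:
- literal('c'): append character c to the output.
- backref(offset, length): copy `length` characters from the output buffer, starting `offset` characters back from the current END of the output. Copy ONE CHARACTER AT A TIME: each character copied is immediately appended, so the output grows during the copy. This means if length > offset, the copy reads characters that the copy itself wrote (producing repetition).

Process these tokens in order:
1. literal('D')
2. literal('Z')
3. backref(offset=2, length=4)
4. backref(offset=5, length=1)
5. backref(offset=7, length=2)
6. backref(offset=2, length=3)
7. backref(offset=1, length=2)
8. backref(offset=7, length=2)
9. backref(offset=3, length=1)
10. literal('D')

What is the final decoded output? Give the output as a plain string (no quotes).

Token 1: literal('D'). Output: "D"
Token 2: literal('Z'). Output: "DZ"
Token 3: backref(off=2, len=4) (overlapping!). Copied 'DZDZ' from pos 0. Output: "DZDZDZ"
Token 4: backref(off=5, len=1). Copied 'Z' from pos 1. Output: "DZDZDZZ"
Token 5: backref(off=7, len=2). Copied 'DZ' from pos 0. Output: "DZDZDZZDZ"
Token 6: backref(off=2, len=3) (overlapping!). Copied 'DZD' from pos 7. Output: "DZDZDZZDZDZD"
Token 7: backref(off=1, len=2) (overlapping!). Copied 'DD' from pos 11. Output: "DZDZDZZDZDZDDD"
Token 8: backref(off=7, len=2). Copied 'DZ' from pos 7. Output: "DZDZDZZDZDZDDDDZ"
Token 9: backref(off=3, len=1). Copied 'D' from pos 13. Output: "DZDZDZZDZDZDDDDZD"
Token 10: literal('D'). Output: "DZDZDZZDZDZDDDDZDD"

Answer: DZDZDZZDZDZDDDDZDD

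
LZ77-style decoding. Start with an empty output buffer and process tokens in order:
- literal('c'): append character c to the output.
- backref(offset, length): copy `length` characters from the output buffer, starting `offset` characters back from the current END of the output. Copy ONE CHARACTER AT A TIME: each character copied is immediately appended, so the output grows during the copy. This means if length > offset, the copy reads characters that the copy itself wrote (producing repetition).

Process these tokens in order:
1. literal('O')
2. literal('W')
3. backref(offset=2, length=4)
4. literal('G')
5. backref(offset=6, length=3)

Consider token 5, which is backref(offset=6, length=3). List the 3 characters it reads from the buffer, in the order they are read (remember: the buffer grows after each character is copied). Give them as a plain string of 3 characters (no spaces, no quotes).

Answer: WOW

Derivation:
Token 1: literal('O'). Output: "O"
Token 2: literal('W'). Output: "OW"
Token 3: backref(off=2, len=4) (overlapping!). Copied 'OWOW' from pos 0. Output: "OWOWOW"
Token 4: literal('G'). Output: "OWOWOWG"
Token 5: backref(off=6, len=3). Buffer before: "OWOWOWG" (len 7)
  byte 1: read out[1]='W', append. Buffer now: "OWOWOWGW"
  byte 2: read out[2]='O', append. Buffer now: "OWOWOWGWO"
  byte 3: read out[3]='W', append. Buffer now: "OWOWOWGWOW"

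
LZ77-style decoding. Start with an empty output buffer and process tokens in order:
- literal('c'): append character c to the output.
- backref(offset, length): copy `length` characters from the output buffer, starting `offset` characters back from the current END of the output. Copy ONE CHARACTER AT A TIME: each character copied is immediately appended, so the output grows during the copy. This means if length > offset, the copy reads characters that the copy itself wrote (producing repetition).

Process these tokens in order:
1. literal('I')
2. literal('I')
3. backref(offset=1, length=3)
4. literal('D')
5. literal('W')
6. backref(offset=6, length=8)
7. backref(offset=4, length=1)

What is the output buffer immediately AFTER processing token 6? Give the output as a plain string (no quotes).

Token 1: literal('I'). Output: "I"
Token 2: literal('I'). Output: "II"
Token 3: backref(off=1, len=3) (overlapping!). Copied 'III' from pos 1. Output: "IIIII"
Token 4: literal('D'). Output: "IIIIID"
Token 5: literal('W'). Output: "IIIIIDW"
Token 6: backref(off=6, len=8) (overlapping!). Copied 'IIIIDWII' from pos 1. Output: "IIIIIDWIIIIDWII"

Answer: IIIIIDWIIIIDWII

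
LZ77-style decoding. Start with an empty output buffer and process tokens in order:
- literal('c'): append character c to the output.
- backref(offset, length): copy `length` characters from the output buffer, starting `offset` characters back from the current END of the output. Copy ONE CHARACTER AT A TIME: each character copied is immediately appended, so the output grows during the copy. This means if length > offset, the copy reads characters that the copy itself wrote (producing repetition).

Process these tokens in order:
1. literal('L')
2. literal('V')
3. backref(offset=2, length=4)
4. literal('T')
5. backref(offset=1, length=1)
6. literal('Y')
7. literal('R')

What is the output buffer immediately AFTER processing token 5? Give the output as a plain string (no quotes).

Token 1: literal('L'). Output: "L"
Token 2: literal('V'). Output: "LV"
Token 3: backref(off=2, len=4) (overlapping!). Copied 'LVLV' from pos 0. Output: "LVLVLV"
Token 4: literal('T'). Output: "LVLVLVT"
Token 5: backref(off=1, len=1). Copied 'T' from pos 6. Output: "LVLVLVTT"

Answer: LVLVLVTT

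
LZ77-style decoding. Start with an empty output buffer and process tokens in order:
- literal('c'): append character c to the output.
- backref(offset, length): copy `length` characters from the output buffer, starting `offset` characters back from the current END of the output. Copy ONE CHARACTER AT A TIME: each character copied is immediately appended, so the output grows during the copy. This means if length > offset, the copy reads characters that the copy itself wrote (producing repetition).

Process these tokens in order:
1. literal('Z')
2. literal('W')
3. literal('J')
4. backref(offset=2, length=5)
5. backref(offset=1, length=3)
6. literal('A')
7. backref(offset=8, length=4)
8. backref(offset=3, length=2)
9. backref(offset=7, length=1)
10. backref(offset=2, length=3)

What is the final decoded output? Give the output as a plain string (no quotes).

Answer: ZWJWJWJWWWWAJWJWWJAJAJ

Derivation:
Token 1: literal('Z'). Output: "Z"
Token 2: literal('W'). Output: "ZW"
Token 3: literal('J'). Output: "ZWJ"
Token 4: backref(off=2, len=5) (overlapping!). Copied 'WJWJW' from pos 1. Output: "ZWJWJWJW"
Token 5: backref(off=1, len=3) (overlapping!). Copied 'WWW' from pos 7. Output: "ZWJWJWJWWWW"
Token 6: literal('A'). Output: "ZWJWJWJWWWWA"
Token 7: backref(off=8, len=4). Copied 'JWJW' from pos 4. Output: "ZWJWJWJWWWWAJWJW"
Token 8: backref(off=3, len=2). Copied 'WJ' from pos 13. Output: "ZWJWJWJWWWWAJWJWWJ"
Token 9: backref(off=7, len=1). Copied 'A' from pos 11. Output: "ZWJWJWJWWWWAJWJWWJA"
Token 10: backref(off=2, len=3) (overlapping!). Copied 'JAJ' from pos 17. Output: "ZWJWJWJWWWWAJWJWWJAJAJ"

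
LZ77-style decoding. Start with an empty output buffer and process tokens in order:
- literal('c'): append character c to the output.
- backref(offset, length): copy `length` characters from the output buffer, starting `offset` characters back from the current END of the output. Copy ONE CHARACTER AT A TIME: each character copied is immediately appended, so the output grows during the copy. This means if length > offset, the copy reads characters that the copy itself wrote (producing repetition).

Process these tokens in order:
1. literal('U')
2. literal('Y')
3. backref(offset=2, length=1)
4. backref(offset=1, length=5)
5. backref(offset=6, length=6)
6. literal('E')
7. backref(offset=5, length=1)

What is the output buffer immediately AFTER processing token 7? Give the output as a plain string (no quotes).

Answer: UYUUUUUUUUUUUUEU

Derivation:
Token 1: literal('U'). Output: "U"
Token 2: literal('Y'). Output: "UY"
Token 3: backref(off=2, len=1). Copied 'U' from pos 0. Output: "UYU"
Token 4: backref(off=1, len=5) (overlapping!). Copied 'UUUUU' from pos 2. Output: "UYUUUUUU"
Token 5: backref(off=6, len=6). Copied 'UUUUUU' from pos 2. Output: "UYUUUUUUUUUUUU"
Token 6: literal('E'). Output: "UYUUUUUUUUUUUUE"
Token 7: backref(off=5, len=1). Copied 'U' from pos 10. Output: "UYUUUUUUUUUUUUEU"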